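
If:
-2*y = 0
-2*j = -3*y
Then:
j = 0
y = 0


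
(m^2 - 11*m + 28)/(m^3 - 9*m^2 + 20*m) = (m - 7)/(m*(m - 5))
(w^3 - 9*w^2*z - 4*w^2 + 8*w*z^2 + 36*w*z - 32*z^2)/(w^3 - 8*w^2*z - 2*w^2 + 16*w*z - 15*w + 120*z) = (w^2 - w*z - 4*w + 4*z)/(w^2 - 2*w - 15)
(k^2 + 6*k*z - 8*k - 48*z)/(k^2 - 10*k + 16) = (k + 6*z)/(k - 2)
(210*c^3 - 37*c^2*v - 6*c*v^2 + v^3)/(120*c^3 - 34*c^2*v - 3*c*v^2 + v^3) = (-7*c + v)/(-4*c + v)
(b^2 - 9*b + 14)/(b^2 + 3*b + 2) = (b^2 - 9*b + 14)/(b^2 + 3*b + 2)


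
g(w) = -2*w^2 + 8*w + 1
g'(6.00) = -16.00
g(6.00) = -23.00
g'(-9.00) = 44.00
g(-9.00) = -233.00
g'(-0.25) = 9.00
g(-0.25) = -1.12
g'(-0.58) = 10.32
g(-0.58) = -4.31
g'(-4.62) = 26.48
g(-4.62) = -78.65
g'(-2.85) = 19.40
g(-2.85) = -38.04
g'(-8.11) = 40.44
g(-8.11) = -195.42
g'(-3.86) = 23.44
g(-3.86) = -59.68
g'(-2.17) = 16.68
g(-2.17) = -25.78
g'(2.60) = -2.40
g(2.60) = 8.28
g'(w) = 8 - 4*w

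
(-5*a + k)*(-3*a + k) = 15*a^2 - 8*a*k + k^2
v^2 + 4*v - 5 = (v - 1)*(v + 5)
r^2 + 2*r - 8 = (r - 2)*(r + 4)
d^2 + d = d*(d + 1)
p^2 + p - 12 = (p - 3)*(p + 4)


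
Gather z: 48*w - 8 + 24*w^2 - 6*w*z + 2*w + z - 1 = 24*w^2 + 50*w + z*(1 - 6*w) - 9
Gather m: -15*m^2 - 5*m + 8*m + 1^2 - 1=-15*m^2 + 3*m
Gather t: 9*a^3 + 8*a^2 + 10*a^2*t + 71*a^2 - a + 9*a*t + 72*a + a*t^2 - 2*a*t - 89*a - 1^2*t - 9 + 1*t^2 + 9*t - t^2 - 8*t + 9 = 9*a^3 + 79*a^2 + a*t^2 - 18*a + t*(10*a^2 + 7*a)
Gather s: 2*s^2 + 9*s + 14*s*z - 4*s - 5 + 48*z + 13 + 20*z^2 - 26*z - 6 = 2*s^2 + s*(14*z + 5) + 20*z^2 + 22*z + 2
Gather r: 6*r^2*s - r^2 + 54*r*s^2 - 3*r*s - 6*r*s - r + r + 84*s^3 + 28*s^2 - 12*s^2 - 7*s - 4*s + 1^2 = r^2*(6*s - 1) + r*(54*s^2 - 9*s) + 84*s^3 + 16*s^2 - 11*s + 1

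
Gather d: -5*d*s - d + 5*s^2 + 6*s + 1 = d*(-5*s - 1) + 5*s^2 + 6*s + 1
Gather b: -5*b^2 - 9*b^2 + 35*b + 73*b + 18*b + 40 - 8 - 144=-14*b^2 + 126*b - 112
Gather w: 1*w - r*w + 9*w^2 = 9*w^2 + w*(1 - r)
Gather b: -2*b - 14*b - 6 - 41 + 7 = -16*b - 40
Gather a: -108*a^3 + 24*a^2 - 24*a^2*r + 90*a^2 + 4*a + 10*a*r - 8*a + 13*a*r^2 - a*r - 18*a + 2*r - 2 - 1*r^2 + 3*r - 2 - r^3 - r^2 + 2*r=-108*a^3 + a^2*(114 - 24*r) + a*(13*r^2 + 9*r - 22) - r^3 - 2*r^2 + 7*r - 4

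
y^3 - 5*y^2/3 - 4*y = y*(y - 3)*(y + 4/3)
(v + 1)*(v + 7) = v^2 + 8*v + 7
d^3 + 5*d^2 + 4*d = d*(d + 1)*(d + 4)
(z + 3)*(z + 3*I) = z^2 + 3*z + 3*I*z + 9*I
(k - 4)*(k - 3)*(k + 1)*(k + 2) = k^4 - 4*k^3 - 7*k^2 + 22*k + 24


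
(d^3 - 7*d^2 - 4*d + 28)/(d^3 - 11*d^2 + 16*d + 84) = (d - 2)/(d - 6)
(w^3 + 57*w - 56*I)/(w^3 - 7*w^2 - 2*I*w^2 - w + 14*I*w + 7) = (w^2 + I*w + 56)/(w^2 - w*(7 + I) + 7*I)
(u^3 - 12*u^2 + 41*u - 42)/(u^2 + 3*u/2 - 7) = 2*(u^2 - 10*u + 21)/(2*u + 7)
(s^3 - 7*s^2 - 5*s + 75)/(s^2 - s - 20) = (s^2 - 2*s - 15)/(s + 4)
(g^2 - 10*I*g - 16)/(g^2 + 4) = (g - 8*I)/(g + 2*I)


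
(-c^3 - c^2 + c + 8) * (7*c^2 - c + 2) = -7*c^5 - 6*c^4 + 6*c^3 + 53*c^2 - 6*c + 16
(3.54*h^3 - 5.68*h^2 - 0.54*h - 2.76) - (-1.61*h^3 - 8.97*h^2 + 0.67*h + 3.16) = 5.15*h^3 + 3.29*h^2 - 1.21*h - 5.92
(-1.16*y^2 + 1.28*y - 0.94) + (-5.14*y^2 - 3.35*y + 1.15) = -6.3*y^2 - 2.07*y + 0.21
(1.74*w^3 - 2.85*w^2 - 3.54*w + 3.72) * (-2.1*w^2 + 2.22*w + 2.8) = -3.654*w^5 + 9.8478*w^4 + 5.979*w^3 - 23.6508*w^2 - 1.6536*w + 10.416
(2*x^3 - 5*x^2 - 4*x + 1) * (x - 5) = 2*x^4 - 15*x^3 + 21*x^2 + 21*x - 5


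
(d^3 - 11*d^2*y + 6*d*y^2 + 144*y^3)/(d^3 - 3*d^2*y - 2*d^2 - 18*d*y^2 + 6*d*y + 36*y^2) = (d - 8*y)/(d - 2)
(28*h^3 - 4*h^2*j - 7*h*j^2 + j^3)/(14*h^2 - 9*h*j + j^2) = 2*h + j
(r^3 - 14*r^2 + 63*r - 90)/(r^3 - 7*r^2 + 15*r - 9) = (r^2 - 11*r + 30)/(r^2 - 4*r + 3)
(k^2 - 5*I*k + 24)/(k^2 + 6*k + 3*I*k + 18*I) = (k - 8*I)/(k + 6)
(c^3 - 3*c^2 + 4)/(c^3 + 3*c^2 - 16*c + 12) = (c^2 - c - 2)/(c^2 + 5*c - 6)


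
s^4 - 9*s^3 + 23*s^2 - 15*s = s*(s - 5)*(s - 3)*(s - 1)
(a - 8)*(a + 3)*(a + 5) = a^3 - 49*a - 120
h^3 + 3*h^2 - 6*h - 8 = (h - 2)*(h + 1)*(h + 4)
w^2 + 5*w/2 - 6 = (w - 3/2)*(w + 4)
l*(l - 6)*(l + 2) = l^3 - 4*l^2 - 12*l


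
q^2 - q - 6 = (q - 3)*(q + 2)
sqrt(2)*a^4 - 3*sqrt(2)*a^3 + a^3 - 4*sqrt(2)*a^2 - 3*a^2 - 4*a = a*(a - 4)*(a + 1)*(sqrt(2)*a + 1)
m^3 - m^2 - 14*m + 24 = (m - 3)*(m - 2)*(m + 4)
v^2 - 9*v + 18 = (v - 6)*(v - 3)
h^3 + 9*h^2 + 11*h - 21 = (h - 1)*(h + 3)*(h + 7)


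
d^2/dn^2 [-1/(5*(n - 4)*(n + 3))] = 2*(-(n - 4)^2 - (n - 4)*(n + 3) - (n + 3)^2)/(5*(n - 4)^3*(n + 3)^3)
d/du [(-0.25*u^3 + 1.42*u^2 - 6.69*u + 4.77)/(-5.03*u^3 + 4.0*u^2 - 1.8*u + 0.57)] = (6.1426*u^4 - 66.4014*u^3 + 95.7558*u^2 - 36.5412*u + 4.7727)/(25.3009*u^6 - 40.24*u^5 + 34.108*u^4 - 20.1342*u^3 + 7.8*u^2 - 2.052*u + 0.3249)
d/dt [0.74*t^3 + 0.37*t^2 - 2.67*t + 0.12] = 2.22*t^2 + 0.74*t - 2.67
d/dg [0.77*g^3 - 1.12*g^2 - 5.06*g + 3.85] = 2.31*g^2 - 2.24*g - 5.06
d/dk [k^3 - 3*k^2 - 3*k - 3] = 3*k^2 - 6*k - 3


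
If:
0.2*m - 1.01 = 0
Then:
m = 5.05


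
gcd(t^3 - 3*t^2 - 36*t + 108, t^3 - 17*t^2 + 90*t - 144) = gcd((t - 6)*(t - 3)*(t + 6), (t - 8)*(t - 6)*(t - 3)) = t^2 - 9*t + 18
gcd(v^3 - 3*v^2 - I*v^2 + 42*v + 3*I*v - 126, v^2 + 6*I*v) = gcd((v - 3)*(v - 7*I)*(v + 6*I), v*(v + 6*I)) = v + 6*I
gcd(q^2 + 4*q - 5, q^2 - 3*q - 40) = q + 5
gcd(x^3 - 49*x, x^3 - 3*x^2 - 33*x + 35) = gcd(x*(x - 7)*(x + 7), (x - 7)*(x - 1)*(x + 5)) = x - 7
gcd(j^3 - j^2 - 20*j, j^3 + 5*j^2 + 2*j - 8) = j + 4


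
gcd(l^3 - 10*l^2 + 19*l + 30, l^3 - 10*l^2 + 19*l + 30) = l^3 - 10*l^2 + 19*l + 30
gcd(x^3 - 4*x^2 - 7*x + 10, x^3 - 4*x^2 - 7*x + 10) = x^3 - 4*x^2 - 7*x + 10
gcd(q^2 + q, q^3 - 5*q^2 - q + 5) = q + 1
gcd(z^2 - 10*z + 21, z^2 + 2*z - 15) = z - 3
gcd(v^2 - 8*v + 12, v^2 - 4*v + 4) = v - 2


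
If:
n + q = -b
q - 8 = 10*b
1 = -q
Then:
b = -9/10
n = 19/10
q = -1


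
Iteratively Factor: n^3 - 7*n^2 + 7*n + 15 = (n - 3)*(n^2 - 4*n - 5) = (n - 3)*(n + 1)*(n - 5)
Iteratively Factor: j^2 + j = (j)*(j + 1)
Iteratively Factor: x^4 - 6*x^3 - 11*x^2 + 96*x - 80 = (x - 1)*(x^3 - 5*x^2 - 16*x + 80) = (x - 4)*(x - 1)*(x^2 - x - 20) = (x - 4)*(x - 1)*(x + 4)*(x - 5)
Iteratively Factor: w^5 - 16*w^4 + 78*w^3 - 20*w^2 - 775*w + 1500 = (w - 5)*(w^4 - 11*w^3 + 23*w^2 + 95*w - 300) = (w - 5)*(w + 3)*(w^3 - 14*w^2 + 65*w - 100) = (w - 5)*(w - 4)*(w + 3)*(w^2 - 10*w + 25) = (w - 5)^2*(w - 4)*(w + 3)*(w - 5)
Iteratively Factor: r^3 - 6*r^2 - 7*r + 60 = (r - 5)*(r^2 - r - 12) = (r - 5)*(r + 3)*(r - 4)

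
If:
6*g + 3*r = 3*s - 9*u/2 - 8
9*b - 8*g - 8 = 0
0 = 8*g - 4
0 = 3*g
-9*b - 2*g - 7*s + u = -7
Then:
No Solution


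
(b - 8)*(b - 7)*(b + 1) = b^3 - 14*b^2 + 41*b + 56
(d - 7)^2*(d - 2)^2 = d^4 - 18*d^3 + 109*d^2 - 252*d + 196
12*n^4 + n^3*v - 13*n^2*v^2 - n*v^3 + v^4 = (-4*n + v)*(-n + v)*(n + v)*(3*n + v)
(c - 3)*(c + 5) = c^2 + 2*c - 15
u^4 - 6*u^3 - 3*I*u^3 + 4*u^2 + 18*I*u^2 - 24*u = u*(u - 6)*(u - 4*I)*(u + I)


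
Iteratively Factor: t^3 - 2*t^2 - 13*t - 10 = (t + 1)*(t^2 - 3*t - 10) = (t + 1)*(t + 2)*(t - 5)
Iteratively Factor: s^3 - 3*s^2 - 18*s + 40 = (s - 5)*(s^2 + 2*s - 8) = (s - 5)*(s + 4)*(s - 2)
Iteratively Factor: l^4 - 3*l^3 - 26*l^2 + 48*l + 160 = (l - 5)*(l^3 + 2*l^2 - 16*l - 32) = (l - 5)*(l - 4)*(l^2 + 6*l + 8) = (l - 5)*(l - 4)*(l + 4)*(l + 2)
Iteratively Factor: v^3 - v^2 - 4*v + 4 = (v - 1)*(v^2 - 4) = (v - 1)*(v + 2)*(v - 2)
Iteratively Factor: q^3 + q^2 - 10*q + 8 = (q - 1)*(q^2 + 2*q - 8) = (q - 2)*(q - 1)*(q + 4)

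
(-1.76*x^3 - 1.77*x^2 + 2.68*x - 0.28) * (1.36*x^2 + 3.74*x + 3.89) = -2.3936*x^5 - 8.9896*x^4 - 9.8214*x^3 + 2.7571*x^2 + 9.378*x - 1.0892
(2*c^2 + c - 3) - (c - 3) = 2*c^2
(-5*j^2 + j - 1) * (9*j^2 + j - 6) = -45*j^4 + 4*j^3 + 22*j^2 - 7*j + 6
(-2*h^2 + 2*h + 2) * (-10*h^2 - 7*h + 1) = 20*h^4 - 6*h^3 - 36*h^2 - 12*h + 2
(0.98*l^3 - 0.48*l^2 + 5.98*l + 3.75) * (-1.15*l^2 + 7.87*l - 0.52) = -1.127*l^5 + 8.2646*l^4 - 11.1642*l^3 + 42.9997*l^2 + 26.4029*l - 1.95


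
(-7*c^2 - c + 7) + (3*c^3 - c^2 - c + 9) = 3*c^3 - 8*c^2 - 2*c + 16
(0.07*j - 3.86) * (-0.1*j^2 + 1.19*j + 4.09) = -0.007*j^3 + 0.4693*j^2 - 4.3071*j - 15.7874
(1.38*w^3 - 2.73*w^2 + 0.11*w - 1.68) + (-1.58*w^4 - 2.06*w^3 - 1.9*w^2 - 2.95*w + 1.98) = -1.58*w^4 - 0.68*w^3 - 4.63*w^2 - 2.84*w + 0.3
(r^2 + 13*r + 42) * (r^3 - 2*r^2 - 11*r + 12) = r^5 + 11*r^4 + 5*r^3 - 215*r^2 - 306*r + 504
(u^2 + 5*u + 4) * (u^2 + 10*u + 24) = u^4 + 15*u^3 + 78*u^2 + 160*u + 96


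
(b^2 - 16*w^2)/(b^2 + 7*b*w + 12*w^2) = (b - 4*w)/(b + 3*w)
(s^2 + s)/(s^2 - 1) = s/(s - 1)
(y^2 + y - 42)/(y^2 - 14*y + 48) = (y + 7)/(y - 8)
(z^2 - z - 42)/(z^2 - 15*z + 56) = (z + 6)/(z - 8)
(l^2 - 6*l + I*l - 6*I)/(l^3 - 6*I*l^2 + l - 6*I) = (l - 6)/(l^2 - 7*I*l - 6)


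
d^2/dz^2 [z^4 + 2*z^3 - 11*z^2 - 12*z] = 12*z^2 + 12*z - 22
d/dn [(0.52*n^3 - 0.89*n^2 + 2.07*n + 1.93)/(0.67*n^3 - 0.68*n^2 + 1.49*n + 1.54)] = (0.2427*n^4 - 1.2242*n^3 - 1.3954*n^2 - 0.1164*n + 0.3121)/(0.4489*n^6 - 0.9112*n^5 + 2.459*n^4 + 0.0371999999999999*n^3 + 0.1257*n^2 + 4.5892*n + 2.3716)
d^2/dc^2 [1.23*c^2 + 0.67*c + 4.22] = 2.46000000000000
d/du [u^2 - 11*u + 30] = 2*u - 11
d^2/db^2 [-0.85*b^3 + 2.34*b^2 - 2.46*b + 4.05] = 4.68 - 5.1*b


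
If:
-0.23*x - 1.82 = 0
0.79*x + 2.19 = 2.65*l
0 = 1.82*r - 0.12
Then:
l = -1.53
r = 0.07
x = -7.91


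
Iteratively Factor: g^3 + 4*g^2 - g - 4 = (g + 4)*(g^2 - 1) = (g + 1)*(g + 4)*(g - 1)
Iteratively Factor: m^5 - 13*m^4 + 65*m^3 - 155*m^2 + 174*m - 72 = (m - 1)*(m^4 - 12*m^3 + 53*m^2 - 102*m + 72) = (m - 3)*(m - 1)*(m^3 - 9*m^2 + 26*m - 24) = (m - 4)*(m - 3)*(m - 1)*(m^2 - 5*m + 6) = (m - 4)*(m - 3)*(m - 2)*(m - 1)*(m - 3)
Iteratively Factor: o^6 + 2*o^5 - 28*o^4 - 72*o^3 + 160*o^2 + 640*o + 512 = (o + 2)*(o^5 - 28*o^3 - 16*o^2 + 192*o + 256) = (o + 2)^2*(o^4 - 2*o^3 - 24*o^2 + 32*o + 128) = (o - 4)*(o + 2)^2*(o^3 + 2*o^2 - 16*o - 32) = (o - 4)*(o + 2)^2*(o + 4)*(o^2 - 2*o - 8) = (o - 4)^2*(o + 2)^2*(o + 4)*(o + 2)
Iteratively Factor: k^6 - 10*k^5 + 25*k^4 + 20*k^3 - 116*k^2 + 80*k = (k - 1)*(k^5 - 9*k^4 + 16*k^3 + 36*k^2 - 80*k) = (k - 2)*(k - 1)*(k^4 - 7*k^3 + 2*k^2 + 40*k) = (k - 2)*(k - 1)*(k + 2)*(k^3 - 9*k^2 + 20*k) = (k - 4)*(k - 2)*(k - 1)*(k + 2)*(k^2 - 5*k) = k*(k - 4)*(k - 2)*(k - 1)*(k + 2)*(k - 5)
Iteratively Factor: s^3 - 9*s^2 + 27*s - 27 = (s - 3)*(s^2 - 6*s + 9) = (s - 3)^2*(s - 3)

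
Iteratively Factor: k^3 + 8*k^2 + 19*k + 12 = (k + 4)*(k^2 + 4*k + 3) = (k + 3)*(k + 4)*(k + 1)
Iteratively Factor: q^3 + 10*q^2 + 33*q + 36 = (q + 3)*(q^2 + 7*q + 12) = (q + 3)*(q + 4)*(q + 3)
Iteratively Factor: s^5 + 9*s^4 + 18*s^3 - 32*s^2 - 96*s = (s + 4)*(s^4 + 5*s^3 - 2*s^2 - 24*s) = (s + 4)^2*(s^3 + s^2 - 6*s) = (s - 2)*(s + 4)^2*(s^2 + 3*s) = s*(s - 2)*(s + 4)^2*(s + 3)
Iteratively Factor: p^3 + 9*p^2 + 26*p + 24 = (p + 3)*(p^2 + 6*p + 8) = (p + 3)*(p + 4)*(p + 2)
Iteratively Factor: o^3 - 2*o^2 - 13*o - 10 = (o + 1)*(o^2 - 3*o - 10) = (o - 5)*(o + 1)*(o + 2)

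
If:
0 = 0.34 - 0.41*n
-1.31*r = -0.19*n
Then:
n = 0.83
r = 0.12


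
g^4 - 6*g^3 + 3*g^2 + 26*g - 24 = (g - 4)*(g - 3)*(g - 1)*(g + 2)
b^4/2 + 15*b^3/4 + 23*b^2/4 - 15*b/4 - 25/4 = (b/2 + 1/2)*(b - 1)*(b + 5/2)*(b + 5)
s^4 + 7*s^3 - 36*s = s*(s - 2)*(s + 3)*(s + 6)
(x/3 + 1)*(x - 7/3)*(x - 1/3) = x^3/3 + x^2/9 - 65*x/27 + 7/9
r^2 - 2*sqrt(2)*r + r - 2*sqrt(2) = (r + 1)*(r - 2*sqrt(2))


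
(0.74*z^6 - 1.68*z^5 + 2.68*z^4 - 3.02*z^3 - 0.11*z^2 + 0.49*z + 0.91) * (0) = 0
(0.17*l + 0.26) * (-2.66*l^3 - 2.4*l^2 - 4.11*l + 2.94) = -0.4522*l^4 - 1.0996*l^3 - 1.3227*l^2 - 0.5688*l + 0.7644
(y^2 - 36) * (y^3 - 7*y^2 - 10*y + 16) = y^5 - 7*y^4 - 46*y^3 + 268*y^2 + 360*y - 576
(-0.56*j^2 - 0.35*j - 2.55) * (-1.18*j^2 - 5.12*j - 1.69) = 0.6608*j^4 + 3.2802*j^3 + 5.7474*j^2 + 13.6475*j + 4.3095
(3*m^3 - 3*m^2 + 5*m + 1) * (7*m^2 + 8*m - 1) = 21*m^5 + 3*m^4 + 8*m^3 + 50*m^2 + 3*m - 1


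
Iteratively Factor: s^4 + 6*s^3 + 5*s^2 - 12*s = (s + 4)*(s^3 + 2*s^2 - 3*s) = s*(s + 4)*(s^2 + 2*s - 3) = s*(s - 1)*(s + 4)*(s + 3)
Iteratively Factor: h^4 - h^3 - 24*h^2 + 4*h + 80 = (h - 5)*(h^3 + 4*h^2 - 4*h - 16) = (h - 5)*(h + 2)*(h^2 + 2*h - 8) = (h - 5)*(h + 2)*(h + 4)*(h - 2)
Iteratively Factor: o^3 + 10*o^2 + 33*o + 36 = (o + 3)*(o^2 + 7*o + 12) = (o + 3)^2*(o + 4)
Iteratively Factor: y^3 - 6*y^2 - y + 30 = (y + 2)*(y^2 - 8*y + 15) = (y - 5)*(y + 2)*(y - 3)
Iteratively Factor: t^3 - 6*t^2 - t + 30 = (t - 5)*(t^2 - t - 6) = (t - 5)*(t - 3)*(t + 2)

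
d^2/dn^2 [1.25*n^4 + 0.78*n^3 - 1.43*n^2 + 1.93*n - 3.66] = 15.0*n^2 + 4.68*n - 2.86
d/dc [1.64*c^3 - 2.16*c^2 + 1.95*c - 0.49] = 4.92*c^2 - 4.32*c + 1.95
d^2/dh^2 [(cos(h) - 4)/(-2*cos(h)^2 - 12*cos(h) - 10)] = (9*(1 - cos(2*h))^2*cos(h)/4 - 11*(1 - cos(2*h))^2/2 + 481*cos(h)/2 - 57*cos(2*h) - 24*cos(3*h) - cos(5*h)/2 + 273)/(2*(cos(h) + 1)^3*(cos(h) + 5)^3)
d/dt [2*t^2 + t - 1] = 4*t + 1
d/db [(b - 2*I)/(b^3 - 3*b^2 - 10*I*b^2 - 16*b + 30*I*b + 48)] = (-2*b + 3 + 8*I)/(b^4 + b^3*(-6 - 16*I) + b^2*(-55 + 96*I) + b*(384 - 144*I) - 576)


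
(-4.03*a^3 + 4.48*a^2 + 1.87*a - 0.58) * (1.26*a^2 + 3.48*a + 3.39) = -5.0778*a^5 - 8.3796*a^4 + 4.2849*a^3 + 20.964*a^2 + 4.3209*a - 1.9662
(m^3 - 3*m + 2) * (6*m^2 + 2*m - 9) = 6*m^5 + 2*m^4 - 27*m^3 + 6*m^2 + 31*m - 18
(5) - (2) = 3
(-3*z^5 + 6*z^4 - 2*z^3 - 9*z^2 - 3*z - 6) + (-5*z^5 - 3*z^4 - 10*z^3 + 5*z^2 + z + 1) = -8*z^5 + 3*z^4 - 12*z^3 - 4*z^2 - 2*z - 5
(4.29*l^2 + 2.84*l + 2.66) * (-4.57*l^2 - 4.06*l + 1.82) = -19.6053*l^4 - 30.3962*l^3 - 15.8788*l^2 - 5.6308*l + 4.8412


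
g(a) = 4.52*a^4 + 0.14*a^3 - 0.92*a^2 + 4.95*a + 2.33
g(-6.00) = 5767.19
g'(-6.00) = -3874.17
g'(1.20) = 34.59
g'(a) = 18.08*a^3 + 0.42*a^2 - 1.84*a + 4.95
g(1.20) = 16.56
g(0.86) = 8.47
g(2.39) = 158.30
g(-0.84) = -0.31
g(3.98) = 1150.43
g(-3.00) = 341.54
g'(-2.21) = -184.09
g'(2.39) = 249.78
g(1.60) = 38.09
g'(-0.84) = -3.92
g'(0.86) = 15.18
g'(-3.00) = -473.91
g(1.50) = 31.04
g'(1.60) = 77.14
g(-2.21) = 93.21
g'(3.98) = 1144.13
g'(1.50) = 64.16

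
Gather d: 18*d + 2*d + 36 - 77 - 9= 20*d - 50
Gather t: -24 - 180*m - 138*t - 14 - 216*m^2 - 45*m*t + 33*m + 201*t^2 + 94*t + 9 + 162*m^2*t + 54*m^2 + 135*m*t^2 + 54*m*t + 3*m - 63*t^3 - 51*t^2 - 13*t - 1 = -162*m^2 - 144*m - 63*t^3 + t^2*(135*m + 150) + t*(162*m^2 + 9*m - 57) - 30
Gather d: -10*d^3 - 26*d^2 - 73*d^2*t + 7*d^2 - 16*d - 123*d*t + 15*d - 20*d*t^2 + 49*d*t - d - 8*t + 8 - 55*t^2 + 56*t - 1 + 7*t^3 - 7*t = -10*d^3 + d^2*(-73*t - 19) + d*(-20*t^2 - 74*t - 2) + 7*t^3 - 55*t^2 + 41*t + 7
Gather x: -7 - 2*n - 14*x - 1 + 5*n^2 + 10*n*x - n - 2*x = 5*n^2 - 3*n + x*(10*n - 16) - 8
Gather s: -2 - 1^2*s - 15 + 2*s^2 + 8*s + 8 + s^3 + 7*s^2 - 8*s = s^3 + 9*s^2 - s - 9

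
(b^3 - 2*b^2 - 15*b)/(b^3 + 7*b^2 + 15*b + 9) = b*(b - 5)/(b^2 + 4*b + 3)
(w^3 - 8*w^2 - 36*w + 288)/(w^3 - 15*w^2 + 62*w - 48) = (w + 6)/(w - 1)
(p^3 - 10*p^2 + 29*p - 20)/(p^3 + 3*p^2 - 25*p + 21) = (p^2 - 9*p + 20)/(p^2 + 4*p - 21)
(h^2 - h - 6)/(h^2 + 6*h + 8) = (h - 3)/(h + 4)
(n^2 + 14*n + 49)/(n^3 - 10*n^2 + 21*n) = (n^2 + 14*n + 49)/(n*(n^2 - 10*n + 21))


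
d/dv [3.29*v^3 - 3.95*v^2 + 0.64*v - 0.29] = 9.87*v^2 - 7.9*v + 0.64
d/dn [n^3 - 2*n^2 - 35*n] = 3*n^2 - 4*n - 35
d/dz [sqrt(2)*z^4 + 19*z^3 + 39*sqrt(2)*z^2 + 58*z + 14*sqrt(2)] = 4*sqrt(2)*z^3 + 57*z^2 + 78*sqrt(2)*z + 58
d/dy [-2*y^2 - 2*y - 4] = -4*y - 2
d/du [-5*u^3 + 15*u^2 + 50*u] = -15*u^2 + 30*u + 50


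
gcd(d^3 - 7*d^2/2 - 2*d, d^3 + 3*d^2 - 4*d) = d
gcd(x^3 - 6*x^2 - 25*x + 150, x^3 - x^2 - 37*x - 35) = x + 5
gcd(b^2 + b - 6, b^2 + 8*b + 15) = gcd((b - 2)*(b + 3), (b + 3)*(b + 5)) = b + 3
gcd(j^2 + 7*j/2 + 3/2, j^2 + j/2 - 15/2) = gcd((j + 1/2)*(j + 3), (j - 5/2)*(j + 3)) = j + 3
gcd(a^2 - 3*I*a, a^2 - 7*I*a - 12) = a - 3*I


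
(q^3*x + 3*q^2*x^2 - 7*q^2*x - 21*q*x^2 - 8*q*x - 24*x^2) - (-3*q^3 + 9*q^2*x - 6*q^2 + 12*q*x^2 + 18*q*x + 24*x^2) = q^3*x + 3*q^3 + 3*q^2*x^2 - 16*q^2*x + 6*q^2 - 33*q*x^2 - 26*q*x - 48*x^2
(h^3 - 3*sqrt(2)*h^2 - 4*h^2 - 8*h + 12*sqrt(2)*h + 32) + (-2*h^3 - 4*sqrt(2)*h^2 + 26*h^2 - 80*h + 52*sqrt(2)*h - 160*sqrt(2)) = -h^3 - 7*sqrt(2)*h^2 + 22*h^2 - 88*h + 64*sqrt(2)*h - 160*sqrt(2) + 32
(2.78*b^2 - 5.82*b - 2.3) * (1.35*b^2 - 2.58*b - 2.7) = 3.753*b^4 - 15.0294*b^3 + 4.4046*b^2 + 21.648*b + 6.21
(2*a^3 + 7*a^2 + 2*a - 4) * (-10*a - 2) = -20*a^4 - 74*a^3 - 34*a^2 + 36*a + 8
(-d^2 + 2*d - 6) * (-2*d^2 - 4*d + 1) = 2*d^4 + 3*d^2 + 26*d - 6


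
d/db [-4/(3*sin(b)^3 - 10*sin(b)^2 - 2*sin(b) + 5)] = 64*(9*sin(b)^2 - 20*sin(b) - 2)*cos(b)/(-sin(b) + 3*sin(3*b) - 20*cos(2*b))^2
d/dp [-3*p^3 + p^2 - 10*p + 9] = -9*p^2 + 2*p - 10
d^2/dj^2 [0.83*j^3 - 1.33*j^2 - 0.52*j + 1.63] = 4.98*j - 2.66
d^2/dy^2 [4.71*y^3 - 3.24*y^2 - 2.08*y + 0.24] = 28.26*y - 6.48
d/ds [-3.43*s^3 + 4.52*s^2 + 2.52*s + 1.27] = -10.29*s^2 + 9.04*s + 2.52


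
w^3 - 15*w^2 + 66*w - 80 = (w - 8)*(w - 5)*(w - 2)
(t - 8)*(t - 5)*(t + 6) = t^3 - 7*t^2 - 38*t + 240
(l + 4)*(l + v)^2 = l^3 + 2*l^2*v + 4*l^2 + l*v^2 + 8*l*v + 4*v^2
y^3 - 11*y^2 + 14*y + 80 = (y - 8)*(y - 5)*(y + 2)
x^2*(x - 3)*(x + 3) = x^4 - 9*x^2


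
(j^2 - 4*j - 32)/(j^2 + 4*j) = (j - 8)/j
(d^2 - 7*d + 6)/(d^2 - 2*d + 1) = (d - 6)/(d - 1)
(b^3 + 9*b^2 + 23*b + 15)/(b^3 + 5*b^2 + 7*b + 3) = (b + 5)/(b + 1)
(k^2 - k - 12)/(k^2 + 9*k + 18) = (k - 4)/(k + 6)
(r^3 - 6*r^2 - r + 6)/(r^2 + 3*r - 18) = (r^3 - 6*r^2 - r + 6)/(r^2 + 3*r - 18)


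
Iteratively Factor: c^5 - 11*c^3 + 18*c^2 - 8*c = (c + 4)*(c^4 - 4*c^3 + 5*c^2 - 2*c) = (c - 1)*(c + 4)*(c^3 - 3*c^2 + 2*c) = (c - 1)^2*(c + 4)*(c^2 - 2*c) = (c - 2)*(c - 1)^2*(c + 4)*(c)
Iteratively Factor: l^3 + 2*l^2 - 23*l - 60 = (l + 3)*(l^2 - l - 20) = (l - 5)*(l + 3)*(l + 4)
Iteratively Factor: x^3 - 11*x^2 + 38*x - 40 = (x - 4)*(x^2 - 7*x + 10) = (x - 4)*(x - 2)*(x - 5)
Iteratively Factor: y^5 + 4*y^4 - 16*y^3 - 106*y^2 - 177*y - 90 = (y + 1)*(y^4 + 3*y^3 - 19*y^2 - 87*y - 90) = (y + 1)*(y + 3)*(y^3 - 19*y - 30) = (y + 1)*(y + 3)^2*(y^2 - 3*y - 10) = (y - 5)*(y + 1)*(y + 3)^2*(y + 2)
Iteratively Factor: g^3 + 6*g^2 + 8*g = (g + 2)*(g^2 + 4*g) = g*(g + 2)*(g + 4)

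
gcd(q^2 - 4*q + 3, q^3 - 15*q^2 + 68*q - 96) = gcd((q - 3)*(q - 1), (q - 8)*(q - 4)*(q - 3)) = q - 3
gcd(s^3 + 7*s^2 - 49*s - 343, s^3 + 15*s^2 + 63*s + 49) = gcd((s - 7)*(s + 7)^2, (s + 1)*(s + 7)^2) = s^2 + 14*s + 49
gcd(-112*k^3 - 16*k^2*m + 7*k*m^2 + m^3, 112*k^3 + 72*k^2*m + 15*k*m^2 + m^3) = 28*k^2 + 11*k*m + m^2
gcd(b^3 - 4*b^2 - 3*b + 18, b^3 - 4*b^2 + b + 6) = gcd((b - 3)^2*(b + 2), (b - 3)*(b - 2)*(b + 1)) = b - 3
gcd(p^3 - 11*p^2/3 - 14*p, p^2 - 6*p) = p^2 - 6*p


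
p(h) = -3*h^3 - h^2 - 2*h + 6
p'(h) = -9*h^2 - 2*h - 2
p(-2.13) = 34.71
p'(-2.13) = -38.57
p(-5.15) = 399.55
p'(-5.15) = -230.40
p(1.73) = -15.99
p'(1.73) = -32.40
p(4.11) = -227.39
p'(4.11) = -162.25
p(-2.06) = 32.10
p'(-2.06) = -36.07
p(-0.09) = 6.17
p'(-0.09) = -1.89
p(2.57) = -56.67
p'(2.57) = -66.58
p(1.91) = -22.37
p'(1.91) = -38.65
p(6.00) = -690.00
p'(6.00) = -338.00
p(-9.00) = 2130.00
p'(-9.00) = -713.00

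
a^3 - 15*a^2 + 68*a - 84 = (a - 7)*(a - 6)*(a - 2)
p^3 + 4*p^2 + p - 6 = (p - 1)*(p + 2)*(p + 3)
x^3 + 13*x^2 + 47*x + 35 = (x + 1)*(x + 5)*(x + 7)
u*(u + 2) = u^2 + 2*u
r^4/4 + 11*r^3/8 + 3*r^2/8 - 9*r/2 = r*(r/4 + 1)*(r - 3/2)*(r + 3)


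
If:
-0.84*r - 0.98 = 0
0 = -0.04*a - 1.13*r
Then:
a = 32.96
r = -1.17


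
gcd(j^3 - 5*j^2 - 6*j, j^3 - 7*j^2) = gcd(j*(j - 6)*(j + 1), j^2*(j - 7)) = j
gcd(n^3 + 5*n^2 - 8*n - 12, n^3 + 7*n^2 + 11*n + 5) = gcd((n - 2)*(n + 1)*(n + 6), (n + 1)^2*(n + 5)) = n + 1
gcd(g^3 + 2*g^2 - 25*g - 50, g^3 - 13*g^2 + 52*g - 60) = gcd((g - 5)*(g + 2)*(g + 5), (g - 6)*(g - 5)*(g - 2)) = g - 5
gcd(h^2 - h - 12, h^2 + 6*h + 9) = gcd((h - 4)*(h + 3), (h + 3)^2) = h + 3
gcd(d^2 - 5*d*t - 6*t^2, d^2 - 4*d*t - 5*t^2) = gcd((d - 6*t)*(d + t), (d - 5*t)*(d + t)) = d + t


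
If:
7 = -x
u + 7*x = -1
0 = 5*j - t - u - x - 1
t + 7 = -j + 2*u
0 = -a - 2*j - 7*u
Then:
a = -1139/3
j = 131/6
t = 403/6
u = 48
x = -7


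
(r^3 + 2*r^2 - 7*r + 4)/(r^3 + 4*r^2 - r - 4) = (r - 1)/(r + 1)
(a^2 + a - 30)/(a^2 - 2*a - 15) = (a + 6)/(a + 3)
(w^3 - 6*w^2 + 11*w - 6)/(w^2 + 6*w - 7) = (w^2 - 5*w + 6)/(w + 7)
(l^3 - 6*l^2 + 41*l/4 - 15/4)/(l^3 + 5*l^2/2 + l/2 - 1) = (2*l^2 - 11*l + 15)/(2*(l^2 + 3*l + 2))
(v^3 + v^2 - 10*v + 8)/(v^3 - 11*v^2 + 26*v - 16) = (v + 4)/(v - 8)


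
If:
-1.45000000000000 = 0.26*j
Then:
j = -5.58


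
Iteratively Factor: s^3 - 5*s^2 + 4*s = (s - 1)*(s^2 - 4*s) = s*(s - 1)*(s - 4)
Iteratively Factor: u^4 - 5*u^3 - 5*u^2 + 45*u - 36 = (u - 1)*(u^3 - 4*u^2 - 9*u + 36) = (u - 1)*(u + 3)*(u^2 - 7*u + 12) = (u - 4)*(u - 1)*(u + 3)*(u - 3)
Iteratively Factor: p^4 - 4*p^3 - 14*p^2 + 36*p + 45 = (p + 3)*(p^3 - 7*p^2 + 7*p + 15) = (p - 3)*(p + 3)*(p^2 - 4*p - 5) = (p - 5)*(p - 3)*(p + 3)*(p + 1)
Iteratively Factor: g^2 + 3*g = (g)*(g + 3)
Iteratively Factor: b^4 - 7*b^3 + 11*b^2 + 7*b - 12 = (b - 4)*(b^3 - 3*b^2 - b + 3) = (b - 4)*(b - 1)*(b^2 - 2*b - 3) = (b - 4)*(b - 1)*(b + 1)*(b - 3)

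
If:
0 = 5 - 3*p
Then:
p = 5/3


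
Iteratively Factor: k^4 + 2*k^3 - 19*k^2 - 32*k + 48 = (k + 4)*(k^3 - 2*k^2 - 11*k + 12) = (k - 4)*(k + 4)*(k^2 + 2*k - 3) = (k - 4)*(k + 3)*(k + 4)*(k - 1)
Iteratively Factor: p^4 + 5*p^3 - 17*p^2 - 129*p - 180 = (p + 3)*(p^3 + 2*p^2 - 23*p - 60) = (p + 3)^2*(p^2 - p - 20) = (p + 3)^2*(p + 4)*(p - 5)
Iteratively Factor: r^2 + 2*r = (r)*(r + 2)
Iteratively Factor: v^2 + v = (v)*(v + 1)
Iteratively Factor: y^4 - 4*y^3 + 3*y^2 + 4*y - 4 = (y - 2)*(y^3 - 2*y^2 - y + 2) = (y - 2)^2*(y^2 - 1) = (y - 2)^2*(y + 1)*(y - 1)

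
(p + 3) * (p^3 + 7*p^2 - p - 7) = p^4 + 10*p^3 + 20*p^2 - 10*p - 21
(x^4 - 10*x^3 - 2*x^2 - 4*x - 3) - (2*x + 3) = x^4 - 10*x^3 - 2*x^2 - 6*x - 6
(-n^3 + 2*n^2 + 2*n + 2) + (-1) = -n^3 + 2*n^2 + 2*n + 1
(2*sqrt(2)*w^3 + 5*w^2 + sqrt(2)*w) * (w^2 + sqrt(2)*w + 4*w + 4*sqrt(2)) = 2*sqrt(2)*w^5 + 9*w^4 + 8*sqrt(2)*w^4 + 6*sqrt(2)*w^3 + 36*w^3 + 2*w^2 + 24*sqrt(2)*w^2 + 8*w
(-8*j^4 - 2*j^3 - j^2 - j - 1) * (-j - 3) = 8*j^5 + 26*j^4 + 7*j^3 + 4*j^2 + 4*j + 3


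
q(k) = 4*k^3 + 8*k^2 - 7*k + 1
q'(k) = 12*k^2 + 16*k - 7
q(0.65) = 0.93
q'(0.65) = 8.47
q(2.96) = 154.11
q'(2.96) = 145.50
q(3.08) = 172.20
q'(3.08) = 156.12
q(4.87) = 618.65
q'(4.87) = 355.52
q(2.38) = 83.58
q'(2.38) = 99.05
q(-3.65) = -61.38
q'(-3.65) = 94.47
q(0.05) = 0.67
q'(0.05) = -6.17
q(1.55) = 24.27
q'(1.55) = 46.63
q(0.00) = 1.00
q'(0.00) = -7.00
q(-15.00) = -11594.00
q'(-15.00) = 2453.00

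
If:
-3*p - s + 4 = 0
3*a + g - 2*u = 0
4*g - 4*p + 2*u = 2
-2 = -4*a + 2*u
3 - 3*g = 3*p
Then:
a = 2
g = 0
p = 1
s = 1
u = 3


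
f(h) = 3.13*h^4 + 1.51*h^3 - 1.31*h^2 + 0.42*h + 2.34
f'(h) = 12.52*h^3 + 4.53*h^2 - 2.62*h + 0.42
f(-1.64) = 14.11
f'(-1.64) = -38.32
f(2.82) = 224.91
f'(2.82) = 309.83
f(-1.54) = 10.68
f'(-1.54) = -30.53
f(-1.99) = 33.50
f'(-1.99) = -75.09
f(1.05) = 6.89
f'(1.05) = 17.16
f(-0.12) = 2.27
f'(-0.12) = 0.78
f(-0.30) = 2.08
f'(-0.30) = 1.28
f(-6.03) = 3759.32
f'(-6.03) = -2564.15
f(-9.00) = 19327.59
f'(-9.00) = -8736.15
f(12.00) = 67331.70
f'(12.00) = 22255.86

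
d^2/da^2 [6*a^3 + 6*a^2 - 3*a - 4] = 36*a + 12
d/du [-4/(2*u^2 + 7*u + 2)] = 4*(4*u + 7)/(2*u^2 + 7*u + 2)^2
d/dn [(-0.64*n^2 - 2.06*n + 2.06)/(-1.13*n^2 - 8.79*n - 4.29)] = (3.2978*n^2 + 10.1468*n + 26.9448)/(1.2769*n^4 + 19.8654*n^3 + 86.9595*n^2 + 75.4182*n + 18.4041)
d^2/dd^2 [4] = 0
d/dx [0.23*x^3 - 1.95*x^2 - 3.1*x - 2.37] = 0.69*x^2 - 3.9*x - 3.1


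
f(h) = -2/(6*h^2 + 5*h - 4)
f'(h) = -2*(-12*h - 5)/(6*h^2 + 5*h - 4)^2 = 2*(12*h + 5)/(6*h^2 + 5*h - 4)^2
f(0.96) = -0.32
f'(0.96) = 0.82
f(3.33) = -0.03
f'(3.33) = 0.01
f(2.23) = -0.05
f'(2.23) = 0.05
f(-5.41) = -0.01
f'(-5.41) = -0.01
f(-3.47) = -0.04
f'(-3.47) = -0.03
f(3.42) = -0.02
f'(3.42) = 0.01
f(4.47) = -0.01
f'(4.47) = 0.01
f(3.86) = -0.02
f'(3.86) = 0.01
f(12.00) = 0.00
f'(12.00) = 0.00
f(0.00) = 0.50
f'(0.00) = 0.62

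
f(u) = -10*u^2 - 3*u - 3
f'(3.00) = -63.00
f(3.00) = -102.00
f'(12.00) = -243.00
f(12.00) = -1479.00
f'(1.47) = -32.40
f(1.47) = -29.02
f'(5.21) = -107.20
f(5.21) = -290.07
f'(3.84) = -79.80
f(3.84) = -161.98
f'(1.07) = -24.40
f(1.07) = -17.66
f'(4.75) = -98.00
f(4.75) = -242.88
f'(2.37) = -50.40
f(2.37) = -66.28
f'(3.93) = -81.60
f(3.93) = -169.24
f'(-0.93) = 15.60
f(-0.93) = -8.86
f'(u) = -20*u - 3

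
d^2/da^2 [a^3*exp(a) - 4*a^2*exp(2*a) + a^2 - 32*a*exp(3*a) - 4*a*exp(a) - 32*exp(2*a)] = a^3*exp(a) - 16*a^2*exp(2*a) + 6*a^2*exp(a) - 288*a*exp(3*a) - 32*a*exp(2*a) + 2*a*exp(a) - 192*exp(3*a) - 136*exp(2*a) - 8*exp(a) + 2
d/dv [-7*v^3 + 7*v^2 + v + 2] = -21*v^2 + 14*v + 1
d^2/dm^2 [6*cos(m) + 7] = -6*cos(m)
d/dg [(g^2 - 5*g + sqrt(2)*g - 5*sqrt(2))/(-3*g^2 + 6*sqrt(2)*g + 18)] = (-5*g^2 + 3*sqrt(2)*g^2 - 10*sqrt(2)*g + 12*g - 10 + 6*sqrt(2))/(3*(g^4 - 4*sqrt(2)*g^3 - 4*g^2 + 24*sqrt(2)*g + 36))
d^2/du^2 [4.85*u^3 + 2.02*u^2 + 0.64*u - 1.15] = 29.1*u + 4.04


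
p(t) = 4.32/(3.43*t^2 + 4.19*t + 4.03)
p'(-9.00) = 0.00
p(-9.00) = 0.02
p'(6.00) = -0.01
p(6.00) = 0.03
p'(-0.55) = -0.24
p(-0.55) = 1.56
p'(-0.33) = -0.91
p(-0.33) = 1.43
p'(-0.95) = 1.02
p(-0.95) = 1.37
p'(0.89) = -0.41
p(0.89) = 0.41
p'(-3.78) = 0.07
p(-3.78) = 0.12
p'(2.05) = -0.11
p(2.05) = 0.16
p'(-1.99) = 0.48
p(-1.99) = 0.47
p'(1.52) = -0.19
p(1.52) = 0.24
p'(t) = 4.32*(-6.86*t - 4.19)/(3.43*t^2 + 4.19*t + 4.03)^2 = (-29.6352*t - 18.1008)/(3.43*t^2 + 4.19*t + 4.03)^2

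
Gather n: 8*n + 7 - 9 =8*n - 2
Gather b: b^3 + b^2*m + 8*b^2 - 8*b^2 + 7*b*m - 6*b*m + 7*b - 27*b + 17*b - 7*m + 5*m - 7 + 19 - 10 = b^3 + b^2*m + b*(m - 3) - 2*m + 2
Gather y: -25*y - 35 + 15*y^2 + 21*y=15*y^2 - 4*y - 35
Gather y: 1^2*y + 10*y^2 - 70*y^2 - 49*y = -60*y^2 - 48*y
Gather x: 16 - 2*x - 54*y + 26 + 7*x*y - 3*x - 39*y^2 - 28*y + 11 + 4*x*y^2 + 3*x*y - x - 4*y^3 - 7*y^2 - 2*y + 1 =x*(4*y^2 + 10*y - 6) - 4*y^3 - 46*y^2 - 84*y + 54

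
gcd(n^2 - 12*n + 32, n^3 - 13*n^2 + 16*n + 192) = n - 8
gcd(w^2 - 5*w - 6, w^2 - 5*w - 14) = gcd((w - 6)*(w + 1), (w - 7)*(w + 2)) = 1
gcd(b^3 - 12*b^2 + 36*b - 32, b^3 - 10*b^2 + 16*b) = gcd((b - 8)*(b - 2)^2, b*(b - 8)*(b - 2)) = b^2 - 10*b + 16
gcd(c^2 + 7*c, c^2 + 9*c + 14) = c + 7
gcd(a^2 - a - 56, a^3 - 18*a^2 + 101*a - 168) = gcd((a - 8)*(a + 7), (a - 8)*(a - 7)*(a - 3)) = a - 8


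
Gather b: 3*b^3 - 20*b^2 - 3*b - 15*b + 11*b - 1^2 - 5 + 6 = 3*b^3 - 20*b^2 - 7*b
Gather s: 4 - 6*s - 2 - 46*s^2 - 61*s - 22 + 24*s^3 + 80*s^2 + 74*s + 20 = 24*s^3 + 34*s^2 + 7*s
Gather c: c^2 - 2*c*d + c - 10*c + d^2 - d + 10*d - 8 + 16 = c^2 + c*(-2*d - 9) + d^2 + 9*d + 8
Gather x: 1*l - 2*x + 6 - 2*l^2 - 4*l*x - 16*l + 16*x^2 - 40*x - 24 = -2*l^2 - 15*l + 16*x^2 + x*(-4*l - 42) - 18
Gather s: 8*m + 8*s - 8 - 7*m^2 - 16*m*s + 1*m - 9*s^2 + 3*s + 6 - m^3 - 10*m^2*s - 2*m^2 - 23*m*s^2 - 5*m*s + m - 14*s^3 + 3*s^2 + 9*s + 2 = -m^3 - 9*m^2 + 10*m - 14*s^3 + s^2*(-23*m - 6) + s*(-10*m^2 - 21*m + 20)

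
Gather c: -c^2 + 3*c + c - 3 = -c^2 + 4*c - 3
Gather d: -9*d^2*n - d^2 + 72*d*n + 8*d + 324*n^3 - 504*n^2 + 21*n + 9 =d^2*(-9*n - 1) + d*(72*n + 8) + 324*n^3 - 504*n^2 + 21*n + 9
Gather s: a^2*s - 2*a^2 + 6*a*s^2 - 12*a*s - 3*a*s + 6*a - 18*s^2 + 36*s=-2*a^2 + 6*a + s^2*(6*a - 18) + s*(a^2 - 15*a + 36)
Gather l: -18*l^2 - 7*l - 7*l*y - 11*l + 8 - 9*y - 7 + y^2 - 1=-18*l^2 + l*(-7*y - 18) + y^2 - 9*y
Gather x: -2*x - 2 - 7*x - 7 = -9*x - 9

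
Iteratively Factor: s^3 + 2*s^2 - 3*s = (s + 3)*(s^2 - s) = (s - 1)*(s + 3)*(s)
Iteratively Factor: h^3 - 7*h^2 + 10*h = (h - 2)*(h^2 - 5*h) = (h - 5)*(h - 2)*(h)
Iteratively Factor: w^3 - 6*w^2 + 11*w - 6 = (w - 3)*(w^2 - 3*w + 2) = (w - 3)*(w - 2)*(w - 1)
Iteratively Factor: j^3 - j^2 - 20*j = (j)*(j^2 - j - 20) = j*(j + 4)*(j - 5)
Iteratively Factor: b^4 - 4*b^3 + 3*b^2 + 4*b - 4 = (b - 2)*(b^3 - 2*b^2 - b + 2) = (b - 2)^2*(b^2 - 1) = (b - 2)^2*(b - 1)*(b + 1)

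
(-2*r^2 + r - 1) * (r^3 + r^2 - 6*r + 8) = -2*r^5 - r^4 + 12*r^3 - 23*r^2 + 14*r - 8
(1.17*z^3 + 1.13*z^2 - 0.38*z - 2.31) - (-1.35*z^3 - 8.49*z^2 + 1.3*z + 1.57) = 2.52*z^3 + 9.62*z^2 - 1.68*z - 3.88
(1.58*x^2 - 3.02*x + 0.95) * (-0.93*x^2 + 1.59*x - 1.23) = -1.4694*x^4 + 5.3208*x^3 - 7.6287*x^2 + 5.2251*x - 1.1685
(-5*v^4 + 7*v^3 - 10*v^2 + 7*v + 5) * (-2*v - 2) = 10*v^5 - 4*v^4 + 6*v^3 + 6*v^2 - 24*v - 10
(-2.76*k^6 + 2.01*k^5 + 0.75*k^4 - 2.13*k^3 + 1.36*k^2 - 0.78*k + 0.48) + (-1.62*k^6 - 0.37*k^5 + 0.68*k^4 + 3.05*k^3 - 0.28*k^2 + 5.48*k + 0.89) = -4.38*k^6 + 1.64*k^5 + 1.43*k^4 + 0.92*k^3 + 1.08*k^2 + 4.7*k + 1.37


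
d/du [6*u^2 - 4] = 12*u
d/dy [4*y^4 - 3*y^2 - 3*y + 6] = 16*y^3 - 6*y - 3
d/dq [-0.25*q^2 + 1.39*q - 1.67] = 1.39 - 0.5*q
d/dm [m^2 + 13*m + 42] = 2*m + 13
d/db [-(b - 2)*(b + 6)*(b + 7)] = -3*b^2 - 22*b - 16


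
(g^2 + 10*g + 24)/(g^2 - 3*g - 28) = (g + 6)/(g - 7)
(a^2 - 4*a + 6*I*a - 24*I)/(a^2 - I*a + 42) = (a - 4)/(a - 7*I)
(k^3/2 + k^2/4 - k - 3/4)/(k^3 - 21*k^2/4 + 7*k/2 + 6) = (2*k^3 + k^2 - 4*k - 3)/(4*k^3 - 21*k^2 + 14*k + 24)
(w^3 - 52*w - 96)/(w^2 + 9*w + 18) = (w^2 - 6*w - 16)/(w + 3)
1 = 1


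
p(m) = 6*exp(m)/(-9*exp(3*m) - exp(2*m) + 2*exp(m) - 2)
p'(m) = 6*(27*exp(3*m) + 2*exp(2*m) - 2*exp(m))*exp(m)/(-9*exp(3*m) - exp(2*m) + 2*exp(m) - 2)^2 + 6*exp(m)/(-9*exp(3*m) - exp(2*m) + 2*exp(m) - 2)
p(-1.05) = -1.16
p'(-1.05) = -0.71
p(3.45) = -0.00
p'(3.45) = 0.00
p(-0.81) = -1.27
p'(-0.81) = -0.13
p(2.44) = -0.01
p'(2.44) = 0.01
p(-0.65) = -1.25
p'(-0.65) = 0.41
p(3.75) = -0.00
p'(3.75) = 0.00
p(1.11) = -0.07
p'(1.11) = 0.14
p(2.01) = -0.01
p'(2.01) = 0.02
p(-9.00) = 0.00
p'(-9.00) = 0.00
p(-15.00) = 0.00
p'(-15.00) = 0.00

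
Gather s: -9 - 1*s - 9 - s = -2*s - 18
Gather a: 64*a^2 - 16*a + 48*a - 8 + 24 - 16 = 64*a^2 + 32*a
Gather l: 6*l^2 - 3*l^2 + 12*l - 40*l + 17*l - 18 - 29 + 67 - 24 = 3*l^2 - 11*l - 4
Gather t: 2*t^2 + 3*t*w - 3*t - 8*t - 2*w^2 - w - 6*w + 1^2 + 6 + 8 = 2*t^2 + t*(3*w - 11) - 2*w^2 - 7*w + 15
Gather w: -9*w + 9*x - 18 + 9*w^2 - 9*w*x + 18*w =9*w^2 + w*(9 - 9*x) + 9*x - 18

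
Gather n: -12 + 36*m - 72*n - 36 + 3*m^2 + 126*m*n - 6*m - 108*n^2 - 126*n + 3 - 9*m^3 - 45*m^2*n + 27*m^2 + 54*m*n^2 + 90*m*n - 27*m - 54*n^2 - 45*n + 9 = -9*m^3 + 30*m^2 + 3*m + n^2*(54*m - 162) + n*(-45*m^2 + 216*m - 243) - 36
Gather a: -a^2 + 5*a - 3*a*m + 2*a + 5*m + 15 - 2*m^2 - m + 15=-a^2 + a*(7 - 3*m) - 2*m^2 + 4*m + 30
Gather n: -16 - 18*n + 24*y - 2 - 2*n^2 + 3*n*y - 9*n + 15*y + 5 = -2*n^2 + n*(3*y - 27) + 39*y - 13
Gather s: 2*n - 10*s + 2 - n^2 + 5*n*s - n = -n^2 + n + s*(5*n - 10) + 2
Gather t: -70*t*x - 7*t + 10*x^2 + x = t*(-70*x - 7) + 10*x^2 + x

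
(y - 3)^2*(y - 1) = y^3 - 7*y^2 + 15*y - 9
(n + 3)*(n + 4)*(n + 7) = n^3 + 14*n^2 + 61*n + 84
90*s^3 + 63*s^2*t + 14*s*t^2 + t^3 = (3*s + t)*(5*s + t)*(6*s + t)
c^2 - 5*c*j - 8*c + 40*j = (c - 8)*(c - 5*j)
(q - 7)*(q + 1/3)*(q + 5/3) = q^3 - 5*q^2 - 121*q/9 - 35/9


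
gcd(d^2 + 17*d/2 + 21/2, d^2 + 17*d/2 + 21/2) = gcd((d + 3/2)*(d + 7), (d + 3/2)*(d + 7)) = d^2 + 17*d/2 + 21/2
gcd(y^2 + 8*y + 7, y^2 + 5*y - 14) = y + 7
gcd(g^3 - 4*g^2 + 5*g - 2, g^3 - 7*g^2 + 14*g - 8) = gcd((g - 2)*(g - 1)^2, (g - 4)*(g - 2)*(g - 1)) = g^2 - 3*g + 2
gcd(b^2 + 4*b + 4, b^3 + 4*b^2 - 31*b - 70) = b + 2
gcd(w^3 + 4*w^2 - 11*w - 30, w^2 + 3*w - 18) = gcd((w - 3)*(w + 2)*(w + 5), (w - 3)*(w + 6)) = w - 3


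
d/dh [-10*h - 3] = -10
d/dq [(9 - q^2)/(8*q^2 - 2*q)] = (q^2 - 72*q + 9)/(2*q^2*(16*q^2 - 8*q + 1))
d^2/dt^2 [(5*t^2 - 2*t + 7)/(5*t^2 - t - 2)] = 2*(-25*t^3 + 675*t^2 - 165*t + 101)/(125*t^6 - 75*t^5 - 135*t^4 + 59*t^3 + 54*t^2 - 12*t - 8)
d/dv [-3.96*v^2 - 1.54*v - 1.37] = -7.92*v - 1.54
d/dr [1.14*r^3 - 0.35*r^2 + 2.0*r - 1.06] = 3.42*r^2 - 0.7*r + 2.0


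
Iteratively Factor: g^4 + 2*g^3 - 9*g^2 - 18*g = (g + 3)*(g^3 - g^2 - 6*g) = (g - 3)*(g + 3)*(g^2 + 2*g) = (g - 3)*(g + 2)*(g + 3)*(g)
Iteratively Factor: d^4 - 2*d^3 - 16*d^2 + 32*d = (d - 4)*(d^3 + 2*d^2 - 8*d) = (d - 4)*(d - 2)*(d^2 + 4*d) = (d - 4)*(d - 2)*(d + 4)*(d)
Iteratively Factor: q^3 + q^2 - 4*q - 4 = (q - 2)*(q^2 + 3*q + 2) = (q - 2)*(q + 1)*(q + 2)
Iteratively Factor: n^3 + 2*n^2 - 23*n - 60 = (n + 3)*(n^2 - n - 20) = (n - 5)*(n + 3)*(n + 4)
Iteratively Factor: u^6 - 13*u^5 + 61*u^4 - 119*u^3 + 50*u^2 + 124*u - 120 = (u - 2)*(u^5 - 11*u^4 + 39*u^3 - 41*u^2 - 32*u + 60) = (u - 3)*(u - 2)*(u^4 - 8*u^3 + 15*u^2 + 4*u - 20) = (u - 5)*(u - 3)*(u - 2)*(u^3 - 3*u^2 + 4) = (u - 5)*(u - 3)*(u - 2)^2*(u^2 - u - 2) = (u - 5)*(u - 3)*(u - 2)^2*(u + 1)*(u - 2)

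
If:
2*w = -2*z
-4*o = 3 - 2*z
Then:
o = z/2 - 3/4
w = -z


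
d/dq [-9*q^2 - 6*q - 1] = -18*q - 6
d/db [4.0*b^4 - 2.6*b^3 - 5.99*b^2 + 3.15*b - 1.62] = 16.0*b^3 - 7.8*b^2 - 11.98*b + 3.15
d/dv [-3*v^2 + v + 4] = 1 - 6*v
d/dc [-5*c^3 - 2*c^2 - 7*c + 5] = -15*c^2 - 4*c - 7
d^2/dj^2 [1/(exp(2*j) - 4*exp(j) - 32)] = 4*((1 - exp(j))*(-exp(2*j) + 4*exp(j) + 32) - 2*(exp(j) - 2)^2*exp(j))*exp(j)/(-exp(2*j) + 4*exp(j) + 32)^3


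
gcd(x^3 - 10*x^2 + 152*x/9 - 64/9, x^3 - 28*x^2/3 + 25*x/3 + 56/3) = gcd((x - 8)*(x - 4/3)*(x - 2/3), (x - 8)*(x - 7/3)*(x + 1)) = x - 8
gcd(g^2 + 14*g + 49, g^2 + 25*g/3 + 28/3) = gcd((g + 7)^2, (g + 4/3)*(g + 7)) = g + 7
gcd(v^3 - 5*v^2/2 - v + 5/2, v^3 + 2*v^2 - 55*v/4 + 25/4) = v - 5/2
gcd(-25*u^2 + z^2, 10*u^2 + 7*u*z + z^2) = 5*u + z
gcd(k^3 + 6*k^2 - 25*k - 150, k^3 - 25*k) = k^2 - 25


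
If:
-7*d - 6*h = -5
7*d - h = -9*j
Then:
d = 5/49 - 54*j/49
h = 9*j/7 + 5/7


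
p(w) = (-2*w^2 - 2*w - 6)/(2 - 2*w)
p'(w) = (-4*w - 2)/(2 - 2*w) + 2*(-2*w^2 - 2*w - 6)/(2 - 2*w)^2 = (w^2 - 2*w - 4)/(w^2 - 2*w + 1)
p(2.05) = 8.81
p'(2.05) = -3.54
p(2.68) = 7.66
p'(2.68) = -0.77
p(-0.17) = -2.44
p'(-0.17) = -2.65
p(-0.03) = -2.88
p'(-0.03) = -3.71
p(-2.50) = -1.93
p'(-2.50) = 0.59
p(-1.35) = -1.48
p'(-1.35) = 0.09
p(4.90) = 8.18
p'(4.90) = 0.67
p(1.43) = 15.06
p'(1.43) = -26.04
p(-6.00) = -4.71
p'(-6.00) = 0.90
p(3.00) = 7.50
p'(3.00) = -0.25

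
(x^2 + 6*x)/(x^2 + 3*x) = (x + 6)/(x + 3)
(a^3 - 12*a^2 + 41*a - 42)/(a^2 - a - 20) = (-a^3 + 12*a^2 - 41*a + 42)/(-a^2 + a + 20)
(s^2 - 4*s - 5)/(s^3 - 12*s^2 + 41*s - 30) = (s + 1)/(s^2 - 7*s + 6)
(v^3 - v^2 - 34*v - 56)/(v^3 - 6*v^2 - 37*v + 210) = (v^2 + 6*v + 8)/(v^2 + v - 30)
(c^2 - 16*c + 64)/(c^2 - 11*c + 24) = (c - 8)/(c - 3)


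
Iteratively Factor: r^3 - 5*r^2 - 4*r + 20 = (r + 2)*(r^2 - 7*r + 10) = (r - 5)*(r + 2)*(r - 2)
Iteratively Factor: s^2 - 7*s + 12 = (s - 3)*(s - 4)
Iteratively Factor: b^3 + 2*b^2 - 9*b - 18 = (b + 3)*(b^2 - b - 6) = (b - 3)*(b + 3)*(b + 2)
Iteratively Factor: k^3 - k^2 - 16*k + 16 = (k + 4)*(k^2 - 5*k + 4) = (k - 1)*(k + 4)*(k - 4)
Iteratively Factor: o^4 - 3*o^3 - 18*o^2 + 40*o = (o)*(o^3 - 3*o^2 - 18*o + 40) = o*(o + 4)*(o^2 - 7*o + 10) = o*(o - 2)*(o + 4)*(o - 5)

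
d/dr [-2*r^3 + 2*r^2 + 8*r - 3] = -6*r^2 + 4*r + 8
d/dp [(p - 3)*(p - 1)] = 2*p - 4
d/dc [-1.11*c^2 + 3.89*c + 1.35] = 3.89 - 2.22*c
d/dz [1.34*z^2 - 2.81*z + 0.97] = 2.68*z - 2.81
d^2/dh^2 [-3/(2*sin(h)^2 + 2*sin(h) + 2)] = 3*(4*sin(h)^3 + 3*sin(h)^2 - 9*sin(h) - 7)*sin(h)/(2*(sin(h)^2 + sin(h) + 1)^3)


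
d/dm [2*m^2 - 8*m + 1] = 4*m - 8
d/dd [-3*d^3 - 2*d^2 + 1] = d*(-9*d - 4)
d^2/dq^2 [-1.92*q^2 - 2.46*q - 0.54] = -3.84000000000000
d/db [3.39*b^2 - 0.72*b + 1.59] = 6.78*b - 0.72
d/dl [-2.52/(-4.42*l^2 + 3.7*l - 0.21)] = (9.324 - 22.2768*l)/(4.42*l^2 - 3.7*l + 0.21)^2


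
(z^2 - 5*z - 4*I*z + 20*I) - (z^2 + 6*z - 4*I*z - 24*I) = -11*z + 44*I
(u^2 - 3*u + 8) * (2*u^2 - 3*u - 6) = 2*u^4 - 9*u^3 + 19*u^2 - 6*u - 48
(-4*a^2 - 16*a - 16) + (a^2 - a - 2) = -3*a^2 - 17*a - 18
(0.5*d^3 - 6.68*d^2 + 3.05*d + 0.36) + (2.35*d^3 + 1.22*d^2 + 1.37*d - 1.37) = 2.85*d^3 - 5.46*d^2 + 4.42*d - 1.01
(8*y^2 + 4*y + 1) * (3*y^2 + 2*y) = 24*y^4 + 28*y^3 + 11*y^2 + 2*y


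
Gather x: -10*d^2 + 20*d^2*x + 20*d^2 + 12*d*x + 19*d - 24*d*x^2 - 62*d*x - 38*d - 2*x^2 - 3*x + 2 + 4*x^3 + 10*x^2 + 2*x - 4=10*d^2 - 19*d + 4*x^3 + x^2*(8 - 24*d) + x*(20*d^2 - 50*d - 1) - 2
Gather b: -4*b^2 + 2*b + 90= -4*b^2 + 2*b + 90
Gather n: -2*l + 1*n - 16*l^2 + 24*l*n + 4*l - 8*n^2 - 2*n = -16*l^2 + 2*l - 8*n^2 + n*(24*l - 1)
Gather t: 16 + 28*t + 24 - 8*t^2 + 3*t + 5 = -8*t^2 + 31*t + 45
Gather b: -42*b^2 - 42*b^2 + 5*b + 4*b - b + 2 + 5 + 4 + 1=-84*b^2 + 8*b + 12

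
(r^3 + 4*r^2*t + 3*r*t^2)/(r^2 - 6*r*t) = (r^2 + 4*r*t + 3*t^2)/(r - 6*t)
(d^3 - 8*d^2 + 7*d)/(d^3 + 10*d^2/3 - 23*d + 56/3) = 3*d*(d - 7)/(3*d^2 + 13*d - 56)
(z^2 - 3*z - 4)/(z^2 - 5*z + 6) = (z^2 - 3*z - 4)/(z^2 - 5*z + 6)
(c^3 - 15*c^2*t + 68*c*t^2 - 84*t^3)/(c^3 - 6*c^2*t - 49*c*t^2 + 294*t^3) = (c - 2*t)/(c + 7*t)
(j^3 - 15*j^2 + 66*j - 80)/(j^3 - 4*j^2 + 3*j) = (j^3 - 15*j^2 + 66*j - 80)/(j*(j^2 - 4*j + 3))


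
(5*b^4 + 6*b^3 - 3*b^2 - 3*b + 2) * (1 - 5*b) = -25*b^5 - 25*b^4 + 21*b^3 + 12*b^2 - 13*b + 2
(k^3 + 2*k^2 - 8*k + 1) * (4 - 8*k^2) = -8*k^5 - 16*k^4 + 68*k^3 - 32*k + 4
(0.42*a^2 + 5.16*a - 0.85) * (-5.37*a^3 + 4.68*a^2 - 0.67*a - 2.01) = -2.2554*a^5 - 25.7436*a^4 + 28.4319*a^3 - 8.2794*a^2 - 9.8021*a + 1.7085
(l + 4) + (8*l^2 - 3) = 8*l^2 + l + 1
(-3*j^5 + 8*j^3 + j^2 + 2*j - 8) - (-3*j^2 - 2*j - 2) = -3*j^5 + 8*j^3 + 4*j^2 + 4*j - 6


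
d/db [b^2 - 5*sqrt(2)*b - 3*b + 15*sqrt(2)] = 2*b - 5*sqrt(2) - 3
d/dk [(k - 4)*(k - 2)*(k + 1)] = 3*k^2 - 10*k + 2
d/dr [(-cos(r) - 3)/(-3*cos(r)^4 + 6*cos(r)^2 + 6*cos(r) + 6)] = (3*sin(r)^4 - 12*sin(r)^2*cos(r) - 4*sin(r)^2 - 3)*sin(r)/(3*(-sin(r)^4 + 2*cos(r) + 3)^2)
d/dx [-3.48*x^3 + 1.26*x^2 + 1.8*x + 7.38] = -10.44*x^2 + 2.52*x + 1.8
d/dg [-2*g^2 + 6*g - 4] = 6 - 4*g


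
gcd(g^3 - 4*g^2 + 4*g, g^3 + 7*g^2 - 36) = g - 2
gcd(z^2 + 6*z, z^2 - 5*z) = z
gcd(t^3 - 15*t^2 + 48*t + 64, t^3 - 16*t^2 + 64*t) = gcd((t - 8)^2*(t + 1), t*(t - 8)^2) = t^2 - 16*t + 64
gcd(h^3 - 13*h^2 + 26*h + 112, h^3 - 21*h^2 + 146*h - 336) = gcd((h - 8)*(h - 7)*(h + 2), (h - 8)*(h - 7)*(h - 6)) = h^2 - 15*h + 56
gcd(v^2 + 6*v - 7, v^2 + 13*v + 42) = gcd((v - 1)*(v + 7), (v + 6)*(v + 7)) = v + 7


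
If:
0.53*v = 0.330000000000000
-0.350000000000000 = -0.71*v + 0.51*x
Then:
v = 0.62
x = 0.18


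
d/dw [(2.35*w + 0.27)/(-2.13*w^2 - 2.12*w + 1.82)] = (5.0055*w^2 + 1.1502*w + 4.8494)/(4.5369*w^4 + 9.0312*w^3 - 3.2588*w^2 - 7.7168*w + 3.3124)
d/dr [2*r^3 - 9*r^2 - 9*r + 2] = 6*r^2 - 18*r - 9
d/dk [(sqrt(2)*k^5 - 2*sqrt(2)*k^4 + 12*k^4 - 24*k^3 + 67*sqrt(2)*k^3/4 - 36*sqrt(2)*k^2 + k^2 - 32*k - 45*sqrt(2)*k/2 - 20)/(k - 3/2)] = (32*sqrt(2)*k^5 - 108*sqrt(2)*k^4 + 288*k^4 - 960*k^3 + 364*sqrt(2)*k^3 - 891*sqrt(2)*k^2 + 872*k^2 - 24*k + 864*sqrt(2)*k + 270*sqrt(2) + 544)/(2*(4*k^2 - 12*k + 9))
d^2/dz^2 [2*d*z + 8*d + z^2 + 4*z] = 2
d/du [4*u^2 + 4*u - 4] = 8*u + 4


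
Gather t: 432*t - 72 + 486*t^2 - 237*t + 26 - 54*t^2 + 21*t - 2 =432*t^2 + 216*t - 48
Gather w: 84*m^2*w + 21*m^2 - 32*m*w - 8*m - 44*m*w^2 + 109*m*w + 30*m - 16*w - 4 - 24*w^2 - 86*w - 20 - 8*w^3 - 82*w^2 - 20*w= 21*m^2 + 22*m - 8*w^3 + w^2*(-44*m - 106) + w*(84*m^2 + 77*m - 122) - 24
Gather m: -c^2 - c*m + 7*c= -c^2 - c*m + 7*c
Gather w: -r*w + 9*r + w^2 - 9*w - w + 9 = 9*r + w^2 + w*(-r - 10) + 9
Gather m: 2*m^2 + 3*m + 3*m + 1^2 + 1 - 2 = 2*m^2 + 6*m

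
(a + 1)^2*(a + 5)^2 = a^4 + 12*a^3 + 46*a^2 + 60*a + 25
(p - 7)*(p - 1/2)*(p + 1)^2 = p^4 - 11*p^3/2 - 21*p^2/2 - p/2 + 7/2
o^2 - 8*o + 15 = (o - 5)*(o - 3)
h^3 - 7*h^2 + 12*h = h*(h - 4)*(h - 3)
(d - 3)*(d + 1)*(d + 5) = d^3 + 3*d^2 - 13*d - 15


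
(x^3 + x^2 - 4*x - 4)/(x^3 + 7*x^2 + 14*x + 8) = (x - 2)/(x + 4)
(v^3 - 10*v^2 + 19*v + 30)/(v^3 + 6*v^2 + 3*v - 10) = (v^3 - 10*v^2 + 19*v + 30)/(v^3 + 6*v^2 + 3*v - 10)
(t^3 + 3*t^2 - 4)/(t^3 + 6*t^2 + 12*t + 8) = (t - 1)/(t + 2)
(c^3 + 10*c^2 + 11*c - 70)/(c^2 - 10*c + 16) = (c^2 + 12*c + 35)/(c - 8)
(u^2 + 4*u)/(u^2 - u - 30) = u*(u + 4)/(u^2 - u - 30)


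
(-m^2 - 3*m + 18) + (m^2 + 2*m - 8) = 10 - m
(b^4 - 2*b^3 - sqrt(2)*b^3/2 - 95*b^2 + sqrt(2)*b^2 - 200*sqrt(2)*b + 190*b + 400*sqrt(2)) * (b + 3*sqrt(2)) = b^5 - 2*b^4 + 5*sqrt(2)*b^4/2 - 98*b^3 - 5*sqrt(2)*b^3 - 485*sqrt(2)*b^2 + 196*b^2 - 1200*b + 970*sqrt(2)*b + 2400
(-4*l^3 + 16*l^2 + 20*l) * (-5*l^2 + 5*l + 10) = 20*l^5 - 100*l^4 - 60*l^3 + 260*l^2 + 200*l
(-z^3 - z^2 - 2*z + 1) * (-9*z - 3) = 9*z^4 + 12*z^3 + 21*z^2 - 3*z - 3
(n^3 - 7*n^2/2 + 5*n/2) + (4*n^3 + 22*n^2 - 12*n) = 5*n^3 + 37*n^2/2 - 19*n/2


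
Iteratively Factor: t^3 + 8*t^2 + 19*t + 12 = (t + 4)*(t^2 + 4*t + 3) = (t + 1)*(t + 4)*(t + 3)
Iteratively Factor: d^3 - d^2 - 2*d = (d + 1)*(d^2 - 2*d) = d*(d + 1)*(d - 2)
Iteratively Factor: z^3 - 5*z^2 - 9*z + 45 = (z - 5)*(z^2 - 9) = (z - 5)*(z - 3)*(z + 3)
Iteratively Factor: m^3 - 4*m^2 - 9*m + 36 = (m + 3)*(m^2 - 7*m + 12) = (m - 3)*(m + 3)*(m - 4)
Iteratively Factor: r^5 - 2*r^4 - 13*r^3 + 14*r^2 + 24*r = (r + 1)*(r^4 - 3*r^3 - 10*r^2 + 24*r) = (r - 4)*(r + 1)*(r^3 + r^2 - 6*r) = r*(r - 4)*(r + 1)*(r^2 + r - 6) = r*(r - 4)*(r - 2)*(r + 1)*(r + 3)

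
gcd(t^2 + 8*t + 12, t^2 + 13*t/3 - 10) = t + 6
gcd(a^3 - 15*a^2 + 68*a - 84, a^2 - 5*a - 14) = a - 7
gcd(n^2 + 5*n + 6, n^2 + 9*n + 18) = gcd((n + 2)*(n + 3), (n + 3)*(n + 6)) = n + 3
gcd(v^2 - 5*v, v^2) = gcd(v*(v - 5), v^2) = v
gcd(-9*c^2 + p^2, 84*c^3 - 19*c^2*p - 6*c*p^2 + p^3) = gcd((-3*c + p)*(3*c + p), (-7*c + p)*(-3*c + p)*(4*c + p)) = -3*c + p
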